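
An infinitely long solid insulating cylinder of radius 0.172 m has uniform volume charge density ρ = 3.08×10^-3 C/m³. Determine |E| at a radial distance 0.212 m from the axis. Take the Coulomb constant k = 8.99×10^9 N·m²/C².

Coaxial Gaussian cylinder, radius r = 0.212 m, length L (r > 0.172 m, full cross-section enclosed).
λ_enc = ρ·πR² = (3.08e-3)π(0.172)² = 2.863e-4 C/m.
Since E is radial and uniform over the curved surface, Φ = E·2πrL = Q_enc/ε₀ = λ_enc L/ε₀.
E = 2k|λ_enc|/r = 2(8.99×10^9)(2.863×10^-4)/(0.212) = 2.43×10^7 N/C.

E ≈ 2.43×10^7 V/m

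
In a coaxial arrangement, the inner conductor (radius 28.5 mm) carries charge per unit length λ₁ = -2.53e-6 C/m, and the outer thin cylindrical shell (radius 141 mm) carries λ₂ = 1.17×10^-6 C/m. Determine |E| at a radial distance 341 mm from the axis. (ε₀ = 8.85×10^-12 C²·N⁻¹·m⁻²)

|E| = 7.17×10^4 N/C

By cylindrical symmetry E is radial; use a coaxial Gaussian cylinder of radius 341 mm and length L (r > 141 mm, enclosing both).
λ_enc = λ₁ + λ₂ = (-2.53×10^-6) + (1.17e-6) = -1.36e-6 C/m.
Gauss's law: E·2πrL = λ_enc L/ε₀.
E = |λ_enc|/(2πε₀r) = (1.36e-6)/(2π·8.85×10^-12·0.341) = 7.17e4 N/C.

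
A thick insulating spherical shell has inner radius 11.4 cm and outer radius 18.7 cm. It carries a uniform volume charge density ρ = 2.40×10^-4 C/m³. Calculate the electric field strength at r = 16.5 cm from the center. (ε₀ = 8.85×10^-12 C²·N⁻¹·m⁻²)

By spherical symmetry E is radial; choose a Gaussian sphere of radius r = 16.5 cm (within the shell material, 11.4 cm < r < 18.7 cm).
Enclosed charge is the volume from a to r: Q_enc = (4π/3)ρ(r³ − a³) = 3.027×10^-6 C.
Since E is radial and uniform over the Gaussian sphere, Φ = E·4πr² = Q_enc/ε₀.
E = |Q_enc|/(4πε₀r²) = (3.027×10^-6)/(4π·8.85×10^-12·(0.165)²) = 1.00e6 N/C.

|E| ≈ 1.00×10^6 N/C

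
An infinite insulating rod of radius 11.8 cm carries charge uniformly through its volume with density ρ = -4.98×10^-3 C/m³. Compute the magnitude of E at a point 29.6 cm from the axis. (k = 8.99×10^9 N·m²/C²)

E = 1.32×10^7 V/m

By cylindrical symmetry E is radial; use a coaxial Gaussian cylinder of radius 29.6 cm and length L (r > 11.8 cm, full cross-section enclosed).
λ_enc = ρ·πR² = (-4.98×10^-3)π(0.118)² = -2.178e-4 C/m.
Since E is radial and uniform over the curved surface, Φ = E·2πrL = Q_enc/ε₀ = λ_enc L/ε₀.
E = 2k|λ_enc|/r = 2(8.99×10^9)(2.178e-4)/(0.296) = 1.32×10^7 N/C.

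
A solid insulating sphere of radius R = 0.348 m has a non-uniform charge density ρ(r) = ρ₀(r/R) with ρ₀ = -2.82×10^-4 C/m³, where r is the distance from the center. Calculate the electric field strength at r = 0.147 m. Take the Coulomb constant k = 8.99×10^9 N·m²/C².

Symmetry ⇒ E = E(r) r̂. Gaussian sphere of radius r = 0.147 m (r < R).
Q_enc = ∫₀^r ρ(r')·4πr'² dr' = (4πρ₀/R) ∫₀^r r'^3 dr' = 4πρ₀ r^4/(4·R) = -1.189×10^-6 C.
Since E is radial and uniform over the Gaussian sphere, Φ = E·4πr² = Q_enc/ε₀.
E = k|Q_enc|/r² = (8.99×10^9)(1.189e-6)/(0.147)² = 4.95×10^5 N/C.

E = 4.95×10^5 N/C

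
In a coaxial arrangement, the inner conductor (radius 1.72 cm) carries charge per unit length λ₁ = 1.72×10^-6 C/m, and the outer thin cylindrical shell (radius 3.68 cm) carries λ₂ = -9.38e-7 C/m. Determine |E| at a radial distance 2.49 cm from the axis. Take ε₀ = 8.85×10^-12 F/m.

E = 1.24e6 N/C

By cylindrical symmetry E is radial; use a coaxial Gaussian cylinder of radius 2.49 cm and length L (between the conductors, 1.72 cm < r < 3.68 cm).
Only the inner wire is enclosed; the outer shell contributes nothing inside itself. λ_enc = λ₁ = 1.72×10^-6 C/m.
Since E is radial and uniform over the curved surface, Φ = E·2πrL = Q_enc/ε₀ = λ_enc L/ε₀.
E = |λ_enc|/(2πε₀r) = (1.72e-6)/(2π·8.85×10^-12·0.0249) = 1.24×10^6 N/C.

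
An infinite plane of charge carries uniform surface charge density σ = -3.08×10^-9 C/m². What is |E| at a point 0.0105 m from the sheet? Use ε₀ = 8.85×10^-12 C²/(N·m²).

E = 174 N/C

Choose a cylindrical pillbox piercing the sheet, end faces (area A) parallel to it.
Flux Φ = 2EA and Q_enc = σA, so 2EA = σA/ε₀ ⇒ E = |σ|/(2ε₀), independent of distance.
E = |σ|/(2ε₀) = (3.08×10^-9)/(2·8.85×10^-12) = 174 N/C.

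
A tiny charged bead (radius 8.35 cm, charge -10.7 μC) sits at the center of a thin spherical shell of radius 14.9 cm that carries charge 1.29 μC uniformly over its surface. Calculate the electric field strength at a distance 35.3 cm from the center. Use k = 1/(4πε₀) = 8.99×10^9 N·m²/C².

|E| = 6.79×10^5 N/C

Use a concentric Gaussian sphere at r = 35.3 cm (r > 14.9 cm, enclosing both).
Q_enc = (-10.7 μC) + (1.29 μC) = -9.41e-6 C.
Applying ∮E·dA = Q_enc/ε₀ with Φ = E(4πr²):
E = k|Q_enc|/r² = (8.99×10^9)(9.41×10^-6)/(0.353)² = 6.79×10^5 N/C.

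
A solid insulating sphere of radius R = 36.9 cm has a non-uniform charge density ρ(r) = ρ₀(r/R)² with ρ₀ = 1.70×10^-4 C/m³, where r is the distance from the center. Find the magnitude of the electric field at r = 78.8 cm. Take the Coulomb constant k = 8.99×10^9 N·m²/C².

E ≈ 3.11e5 N/C

Use a concentric Gaussian sphere at r = 78.8 cm (r > R, all charge enclosed).
Q_enc = 4π ∫₀^R ρ₀(r'/R)^2 r'² dr' = 4πρ₀R³/5 = 2.147e-5 C.
Since E is radial and uniform over the Gaussian sphere, Φ = E·4πr² = Q_enc/ε₀.
E = k|Q_enc|/r² = (8.99×10^9)(2.147e-5)/(0.788)² = 3.11×10^5 N/C.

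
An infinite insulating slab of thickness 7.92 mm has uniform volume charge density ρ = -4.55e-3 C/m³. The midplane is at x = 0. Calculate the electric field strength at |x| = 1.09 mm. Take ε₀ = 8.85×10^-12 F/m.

By symmetry E is perpendicular to the slab. A Gaussian pillbox from −1.09 mm to +1.09 mm (face area A) lies entirely within the slab.
Q_enc = ρ·(2x)·A and flux = 2EA, so 2EA = 2ρxA/ε₀ ⇒ E = |ρ|x/ε₀.
E = (4.55e-3)(0.00109)/(8.85×10^-12) = 5.60×10^5 N/C.

|E| ≈ 5.60e5 N/C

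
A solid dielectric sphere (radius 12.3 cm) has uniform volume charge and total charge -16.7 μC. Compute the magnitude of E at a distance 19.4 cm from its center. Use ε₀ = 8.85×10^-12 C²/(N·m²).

E ≈ 3.99×10^6 N/C

Use a concentric Gaussian sphere at r = 19.4 cm (r > R, so the entire charge is enclosed).
Q_enc = -16.7 μC = -1.67×10^-5 C.
By Gauss's law, ∮E·dA = E·4πr² = Q_enc/ε₀.
E = |Q_enc|/(4πε₀r²) = (1.67e-5)/(4π·8.85×10^-12·(0.194)²) = 3.99×10^6 N/C.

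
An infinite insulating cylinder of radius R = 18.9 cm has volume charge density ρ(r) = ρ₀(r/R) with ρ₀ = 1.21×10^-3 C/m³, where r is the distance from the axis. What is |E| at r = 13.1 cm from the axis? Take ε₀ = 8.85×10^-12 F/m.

|E| ≈ 4.14×10^6 N/C

Coaxial Gaussian cylinder, radius r = 13.1 cm, length L (r < R).
Integrating ρ over the cross-section to radius r: λ_enc = (2πρ₀/R) ∫₀^r r'^2 dr' = 2πρ₀ r^3/(3·R) = 3.014×10^-5 C/m.
Since E is radial and uniform over the curved surface, Φ = E·2πrL = Q_enc/ε₀ = λ_enc L/ε₀.
E = |λ_enc|/(2πε₀r) = (3.014×10^-5)/(2π·8.85×10^-12·0.131) = 4.14×10^6 N/C.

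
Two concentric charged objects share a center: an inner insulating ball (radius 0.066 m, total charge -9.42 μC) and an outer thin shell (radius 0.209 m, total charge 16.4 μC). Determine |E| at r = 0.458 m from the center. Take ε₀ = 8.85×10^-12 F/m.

|E| = 2.99×10^5 N/C

Symmetry ⇒ E = E(r) r̂. Gaussian sphere of radius r = 0.458 m (r > 0.209 m, enclosing both).
Q_enc = (-9.42 μC) + (16.4 μC) = 6.98×10^-6 C.
Applying ∮E·dA = Q_enc/ε₀ with Φ = E(4πr²):
E = |Q_enc|/(4πε₀r²) = (6.98×10^-6)/(4π·8.85×10^-12·(0.458)²) = 2.99e5 N/C.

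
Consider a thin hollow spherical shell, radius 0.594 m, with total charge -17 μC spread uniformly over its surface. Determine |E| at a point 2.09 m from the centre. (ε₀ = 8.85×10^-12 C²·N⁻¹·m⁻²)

Take a concentric spherical Gaussian surface of radius r = 2.09 m (r > 0.594 m).
The entire shell is enclosed: Q_enc = -1.70×10^-5 C.
Applying ∮E·dA = Q_enc/ε₀ with Φ = E(4πr²):
E = |Q_enc|/(4πε₀r²) = (1.70×10^-5)/(4π·8.85×10^-12·(2.09)²) = 3.50e4 N/C.

|E| ≈ 3.50×10^4 V/m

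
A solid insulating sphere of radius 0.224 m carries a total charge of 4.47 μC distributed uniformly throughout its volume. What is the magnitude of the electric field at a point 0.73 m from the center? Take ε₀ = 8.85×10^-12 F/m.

E ≈ 7.54×10^4 N/C

Symmetry ⇒ E = E(r) r̂. Gaussian sphere of radius r = 0.73 m (r > R, so the entire charge is enclosed).
Q_enc = 4.47 μC = 4.47×10^-6 C.
By Gauss's law, ∮E·dA = E·4πr² = Q_enc/ε₀.
E = |Q_enc|/(4πε₀r²) = (4.47×10^-6)/(4π·8.85×10^-12·(0.73)²) = 7.54×10^4 N/C.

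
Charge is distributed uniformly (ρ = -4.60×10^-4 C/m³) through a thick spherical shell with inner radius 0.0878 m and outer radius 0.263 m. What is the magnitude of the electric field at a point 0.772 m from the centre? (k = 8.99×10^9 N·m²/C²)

Use a concentric Gaussian sphere at r = 0.772 m (r > 0.263 m, enclosing the whole shell).
Q_enc = ρ·(4π/3)(b³ − a³) = (-4.60e-4)·(4π/3)·((0.263)³ − (0.0878)³) = -3.375e-5 C.
Since E is radial and uniform over the Gaussian sphere, Φ = E·4πr² = Q_enc/ε₀.
E = k|Q_enc|/r² = (8.99×10^9)(3.375×10^-5)/(0.772)² = 5.09e5 N/C.

E = 5.09×10^5 N/C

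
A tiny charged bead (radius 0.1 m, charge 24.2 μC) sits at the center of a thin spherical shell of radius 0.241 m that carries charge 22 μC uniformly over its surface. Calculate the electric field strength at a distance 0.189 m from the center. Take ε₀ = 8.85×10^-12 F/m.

Symmetry ⇒ E = E(r) r̂. Gaussian sphere of radius r = 0.189 m (between the bodies, 0.1 m < r < 0.241 m).
Only the inner charge is enclosed; the outer shell contributes nothing inside itself. Q_enc = 24.2 μC = 2.42×10^-5 C.
Gauss's law: E·4πr² = Q_enc/ε₀.
E = |Q_enc|/(4πε₀r²) = (2.42×10^-5)/(4π·8.85×10^-12·(0.189)²) = 6.09×10^6 N/C.

6.09e6 N/C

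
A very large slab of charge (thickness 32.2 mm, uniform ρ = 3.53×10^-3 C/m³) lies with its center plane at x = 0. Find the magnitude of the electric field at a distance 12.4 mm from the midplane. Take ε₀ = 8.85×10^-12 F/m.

By symmetry E is perpendicular to the slab. A Gaussian pillbox from −12.4 mm to +12.4 mm (face area A) lies entirely within the slab.
Q_enc = ρ·(2x)·A and flux = 2EA, so 2EA = 2ρxA/ε₀ ⇒ E = |ρ|x/ε₀.
E = (3.53×10^-3)(0.0124)/(8.85×10^-12) = 4.95×10^6 N/C.

E = 4.95e6 V/m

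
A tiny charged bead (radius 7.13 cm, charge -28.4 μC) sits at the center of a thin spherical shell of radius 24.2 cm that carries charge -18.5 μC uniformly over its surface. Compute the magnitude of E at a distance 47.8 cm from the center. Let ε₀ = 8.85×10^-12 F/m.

|E| ≈ 1.85×10^6 N/C

Symmetry ⇒ E = E(r) r̂. Gaussian sphere of radius r = 47.8 cm (r > 24.2 cm, enclosing both).
Q_enc = (-28.4 μC) + (-18.5 μC) = -4.69×10^-5 C.
Applying ∮E·dA = Q_enc/ε₀ with Φ = E(4πr²):
E = |Q_enc|/(4πε₀r²) = (4.69×10^-5)/(4π·8.85×10^-12·(0.478)²) = 1.85e6 N/C.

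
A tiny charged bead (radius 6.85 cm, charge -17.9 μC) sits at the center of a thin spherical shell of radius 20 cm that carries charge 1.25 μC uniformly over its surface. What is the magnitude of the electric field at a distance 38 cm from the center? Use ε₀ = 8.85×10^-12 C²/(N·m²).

By spherical symmetry E is radial; choose a Gaussian sphere of radius r = 38 cm (r > 20 cm, enclosing both).
Q_enc = (-17.9 μC) + (1.25 μC) = -1.665×10^-5 C.
Applying ∮E·dA = Q_enc/ε₀ with Φ = E(4πr²):
E = |Q_enc|/(4πε₀r²) = (1.665×10^-5)/(4π·8.85×10^-12·(0.38)²) = 1.04×10^6 N/C.

1.04e6 V/m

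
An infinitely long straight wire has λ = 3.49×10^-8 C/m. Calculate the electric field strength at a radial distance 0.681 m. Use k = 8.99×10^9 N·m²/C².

By cylindrical symmetry E is radial; use a coaxial Gaussian cylinder of radius 0.681 m and length L.
Q_enc = λL, so λ_enc = 3.49×10^-8 C/m.
By Gauss's law (flux through the curved wall only), E·2πrL = λ_enc L/ε₀.
E = 2k|λ_enc|/r = 2(8.99×10^9)(3.49×10^-8)/(0.681) = 921 N/C.

|E| = 921 N/C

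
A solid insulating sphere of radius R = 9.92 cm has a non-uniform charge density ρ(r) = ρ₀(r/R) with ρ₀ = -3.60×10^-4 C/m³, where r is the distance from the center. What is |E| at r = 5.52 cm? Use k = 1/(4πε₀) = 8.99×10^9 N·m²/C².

|E| ≈ 3.12×10^5 N/C

Use a concentric Gaussian sphere at r = 5.52 cm (r < R).
Q_enc = ∫₀^r ρ(r')·4πr'² dr' = (4πρ₀/R) ∫₀^r r'^3 dr' = 4πρ₀ r^4/(4·R) = -1.059×10^-7 C.
Applying ∮E·dA = Q_enc/ε₀ with Φ = E(4πr²):
E = k|Q_enc|/r² = (8.99×10^9)(1.059×10^-7)/(0.0552)² = 3.12e5 N/C.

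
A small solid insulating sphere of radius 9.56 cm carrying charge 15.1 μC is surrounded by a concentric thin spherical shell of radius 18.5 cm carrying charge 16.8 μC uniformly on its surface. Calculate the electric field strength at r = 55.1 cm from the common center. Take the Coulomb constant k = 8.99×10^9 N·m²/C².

E = 9.45×10^5 V/m

Use a concentric Gaussian sphere at r = 55.1 cm (r > 18.5 cm, enclosing both).
Q_enc = (15.1 μC) + (16.8 μC) = 3.19×10^-5 C.
Applying ∮E·dA = Q_enc/ε₀ with Φ = E(4πr²):
E = k|Q_enc|/r² = (8.99×10^9)(3.19e-5)/(0.551)² = 9.45×10^5 N/C.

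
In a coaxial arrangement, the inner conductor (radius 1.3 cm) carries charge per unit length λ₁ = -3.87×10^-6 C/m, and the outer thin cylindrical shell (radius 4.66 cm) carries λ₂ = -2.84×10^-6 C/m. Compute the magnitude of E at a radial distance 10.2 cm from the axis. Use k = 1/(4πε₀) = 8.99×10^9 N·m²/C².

E ≈ 1.18×10^6 N/C

Coaxial Gaussian cylinder, radius r = 10.2 cm, length L (r > 4.66 cm, enclosing both).
λ_enc = λ₁ + λ₂ = (-3.87×10^-6) + (-2.84×10^-6) = -6.71e-6 C/m.
Since E is radial and uniform over the curved surface, Φ = E·2πrL = Q_enc/ε₀ = λ_enc L/ε₀.
E = 2k|λ_enc|/r = 2(8.99×10^9)(6.71e-6)/(0.102) = 1.18×10^6 N/C.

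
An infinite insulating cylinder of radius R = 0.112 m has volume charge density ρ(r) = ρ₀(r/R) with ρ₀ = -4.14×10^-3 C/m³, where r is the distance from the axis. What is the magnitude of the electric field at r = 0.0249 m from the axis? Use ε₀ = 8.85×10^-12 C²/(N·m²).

8.63×10^5 N/C

Choose a coaxial cylinder of radius r = 0.0249 m (arbitrary length L) as the Gaussian surface (r < R).
Integrating ρ over the cross-section to radius r: λ_enc = (2πρ₀/R) ∫₀^r r'^2 dr' = 2πρ₀ r^3/(3·R) = -1.195×10^-6 C/m.
Gauss's law: E·2πrL = λ_enc L/ε₀.
E = |λ_enc|/(2πε₀r) = (1.195×10^-6)/(2π·8.85×10^-12·0.0249) = 8.63e5 N/C.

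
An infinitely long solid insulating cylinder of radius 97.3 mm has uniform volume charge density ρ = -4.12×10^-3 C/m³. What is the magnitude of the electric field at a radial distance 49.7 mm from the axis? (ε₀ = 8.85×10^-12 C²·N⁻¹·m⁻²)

Take a coaxial cylindrical Gaussian surface of radius r = 49.7 mm and length L (r < R).
Enclosed charge per unit length: λ_enc = ρ·πr² = (-4.12e-3)π(0.0497)² = -3.197×10^-5 C/m.
Gauss's law: E·2πrL = λ_enc L/ε₀.
E = |λ_enc|/(2πε₀r) = (3.197e-5)/(2π·8.85×10^-12·0.0497) = 1.16×10^7 N/C.

E = 1.16×10^7 N/C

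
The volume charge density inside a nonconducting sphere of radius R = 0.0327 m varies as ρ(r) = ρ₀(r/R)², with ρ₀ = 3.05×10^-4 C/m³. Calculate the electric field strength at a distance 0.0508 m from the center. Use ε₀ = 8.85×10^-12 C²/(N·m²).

Use a concentric Gaussian sphere at r = 0.0508 m (r > R, all charge enclosed).
Q_enc = 4π ∫₀^R ρ₀(r'/R)^2 r'² dr' = 4πρ₀R³/5 = 2.68×10^-8 C.
Applying ∮E·dA = Q_enc/ε₀ with Φ = E(4πr²):
E = |Q_enc|/(4πε₀r²) = (2.68×10^-8)/(4π·8.85×10^-12·(0.0508)²) = 9.34e4 N/C.

|E| ≈ 9.34×10^4 V/m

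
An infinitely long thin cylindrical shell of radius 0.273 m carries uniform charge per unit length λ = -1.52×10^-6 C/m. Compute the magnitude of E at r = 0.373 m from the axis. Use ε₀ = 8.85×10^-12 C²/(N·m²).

|E| ≈ 7.33×10^4 V/m

Coaxial Gaussian cylinder, radius r = 0.373 m, length L (r > 0.273 m).
The full line charge is enclosed: λ_enc = -1.52e-6 C/m.
Gauss's law: E·2πrL = λ_enc L/ε₀.
E = |λ_enc|/(2πε₀r) = (1.52e-6)/(2π·8.85×10^-12·0.373) = 7.33e4 N/C.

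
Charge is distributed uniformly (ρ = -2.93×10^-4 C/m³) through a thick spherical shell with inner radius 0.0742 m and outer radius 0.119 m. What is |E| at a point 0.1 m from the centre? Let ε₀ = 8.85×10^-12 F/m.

By spherical symmetry E is radial; choose a Gaussian sphere of radius r = 0.1 m (within the shell material, 0.0742 m < r < 0.119 m).
Enclosed charge is the volume from a to r: Q_enc = (4π/3)ρ(r³ − a³) = -7.259e-7 C.
By Gauss's law, ∮E·dA = E·4πr² = Q_enc/ε₀.
E = |Q_enc|/(4πε₀r²) = (7.259×10^-7)/(4π·8.85×10^-12·(0.1)²) = 6.53×10^5 N/C.

|E| = 6.53×10^5 N/C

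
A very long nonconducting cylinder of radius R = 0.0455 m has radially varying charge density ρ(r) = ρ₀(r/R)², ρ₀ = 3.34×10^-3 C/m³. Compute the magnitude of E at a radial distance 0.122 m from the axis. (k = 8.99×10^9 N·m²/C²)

Take a coaxial cylindrical Gaussian surface of radius r = 0.122 m and length L (r > R, full charge per length enclosed).
λ_enc = 2π ∫₀^R ρ₀(r'/R)^2 r' dr' = 2πρ₀R²/4 = 1.086×10^-5 C/m.
By Gauss's law (flux through the curved wall only), E·2πrL = λ_enc L/ε₀.
E = 2k|λ_enc|/r = 2(8.99×10^9)(1.086×10^-5)/(0.122) = 1.60×10^6 N/C.

|E| = 1.60×10^6 V/m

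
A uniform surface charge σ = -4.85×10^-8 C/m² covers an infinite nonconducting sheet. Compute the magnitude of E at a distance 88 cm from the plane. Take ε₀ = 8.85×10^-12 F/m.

Choose a cylindrical pillbox piercing the sheet, end faces (area A) parallel to it.
Flux Φ = 2EA and Q_enc = σA, so 2EA = σA/ε₀ ⇒ E = |σ|/(2ε₀), independent of distance.
E = |σ|/(2ε₀) = (4.85e-8)/(2·8.85×10^-12) = 2.74×10^3 N/C.

E ≈ 2.74×10^3 N/C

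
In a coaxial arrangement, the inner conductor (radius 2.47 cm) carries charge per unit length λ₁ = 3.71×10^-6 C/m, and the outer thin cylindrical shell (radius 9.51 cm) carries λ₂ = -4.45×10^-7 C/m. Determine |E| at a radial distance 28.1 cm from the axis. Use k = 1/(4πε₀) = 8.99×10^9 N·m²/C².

Take a coaxial cylindrical Gaussian surface of radius r = 28.1 cm and length L (r > 9.51 cm, enclosing both).
λ_enc = λ₁ + λ₂ = (3.71×10^-6) + (-4.45e-7) = 3.265×10^-6 C/m.
By Gauss's law (flux through the curved wall only), E·2πrL = λ_enc L/ε₀.
E = 2k|λ_enc|/r = 2(8.99×10^9)(3.265×10^-6)/(0.281) = 2.09×10^5 N/C.

|E| = 2.09×10^5 N/C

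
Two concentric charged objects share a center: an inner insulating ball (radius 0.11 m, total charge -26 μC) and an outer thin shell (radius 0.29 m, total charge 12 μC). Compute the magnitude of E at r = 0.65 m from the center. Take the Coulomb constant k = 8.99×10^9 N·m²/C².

By spherical symmetry E is radial; choose a Gaussian sphere of radius r = 0.65 m (r > 0.29 m, enclosing both).
Q_enc = (-26 μC) + (12 μC) = -1.40×10^-5 C.
By Gauss's law, ∮E·dA = E·4πr² = Q_enc/ε₀.
E = k|Q_enc|/r² = (8.99×10^9)(1.40e-5)/(0.65)² = 2.98e5 N/C.

2.98×10^5 N/C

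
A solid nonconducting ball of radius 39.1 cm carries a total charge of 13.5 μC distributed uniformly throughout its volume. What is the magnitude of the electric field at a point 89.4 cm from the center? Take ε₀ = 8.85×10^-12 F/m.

Use a concentric Gaussian sphere at r = 89.4 cm (r > R, so the entire charge is enclosed).
Q_enc = 13.5 μC = 1.35e-5 C.
Since E is radial and uniform over the Gaussian sphere, Φ = E·4πr² = Q_enc/ε₀.
E = |Q_enc|/(4πε₀r²) = (1.35×10^-5)/(4π·8.85×10^-12·(0.894)²) = 1.52e5 N/C.

E ≈ 1.52×10^5 N/C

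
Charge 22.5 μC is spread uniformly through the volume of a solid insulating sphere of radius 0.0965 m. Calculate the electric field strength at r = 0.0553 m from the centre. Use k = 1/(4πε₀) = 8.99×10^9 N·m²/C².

Symmetry ⇒ E = E(r) r̂. Gaussian sphere of radius r = 0.0553 m (r < R).
For a uniform sphere the enclosed fraction is (r/R)³, so Q_enc = (22.5 μC)(0.0553/0.0965)³ = 4.234×10^-6 C.
Since E is radial and uniform over the Gaussian sphere, Φ = E·4πr² = Q_enc/ε₀.
E = k|Q_enc|/r² = (8.99×10^9)(4.234×10^-6)/(0.0553)² = 1.24×10^7 N/C.

E ≈ 1.24×10^7 N/C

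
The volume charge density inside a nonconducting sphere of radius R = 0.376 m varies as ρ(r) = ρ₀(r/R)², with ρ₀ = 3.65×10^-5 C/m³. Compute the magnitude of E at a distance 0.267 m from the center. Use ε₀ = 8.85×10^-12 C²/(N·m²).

E = 1.11e5 V/m

Symmetry ⇒ E = E(r) r̂. Gaussian sphere of radius r = 0.267 m (r < R).
Integrate the density: Q_enc = 4π ∫₀^r ρ₀(r'/R)^2 r'² dr' = 4πρ₀ r^5/(5·R²) = 8.805e-7 C.
By Gauss's law, ∮E·dA = E·4πr² = Q_enc/ε₀.
E = |Q_enc|/(4πε₀r²) = (8.805×10^-7)/(4π·8.85×10^-12·(0.267)²) = 1.11e5 N/C.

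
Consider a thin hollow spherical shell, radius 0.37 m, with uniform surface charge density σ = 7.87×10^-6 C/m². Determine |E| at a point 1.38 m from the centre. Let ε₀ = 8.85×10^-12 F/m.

6.39e4 N/C

Use a concentric Gaussian sphere at r = 1.38 m (r > 0.37 m).
The entire shell is enclosed: Q_enc = σ·4πR² = (7.87×10^-6)·4π·(0.37)² = 1.354×10^-5 C.
By Gauss's law, ∮E·dA = E·4πr² = Q_enc/ε₀.
E = |Q_enc|/(4πε₀r²) = (1.354e-5)/(4π·8.85×10^-12·(1.38)²) = 6.39×10^4 N/C.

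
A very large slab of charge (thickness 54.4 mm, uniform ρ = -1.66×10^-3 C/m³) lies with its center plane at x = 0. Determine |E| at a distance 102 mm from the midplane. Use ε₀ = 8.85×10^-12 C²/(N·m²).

E ≈ 5.10×10^6 V/m

The point |x| = 102 mm lies outside the slab (half-thickness 0.0272 m). A symmetric pillbox spanning the full slab encloses Q_enc = ρ·d·A.
Flux = 2EA ⇒ E = |ρ|d/(2ε₀), independent of distance outside.
E = (1.66×10^-3)(0.0544)/(2·8.85×10^-12) = 5.10e6 N/C.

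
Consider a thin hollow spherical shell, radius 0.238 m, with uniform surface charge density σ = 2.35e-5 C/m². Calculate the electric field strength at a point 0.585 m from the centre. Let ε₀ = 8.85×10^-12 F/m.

E ≈ 4.40×10^5 N/C

By spherical symmetry E is radial; choose a Gaussian sphere of radius r = 0.585 m (r > 0.238 m).
The entire shell is enclosed: Q_enc = σ·4πR² = (2.35×10^-5)·4π·(0.238)² = 1.673e-5 C.
By Gauss's law, ∮E·dA = E·4πr² = Q_enc/ε₀.
E = |Q_enc|/(4πε₀r²) = (1.673×10^-5)/(4π·8.85×10^-12·(0.585)²) = 4.40e5 N/C.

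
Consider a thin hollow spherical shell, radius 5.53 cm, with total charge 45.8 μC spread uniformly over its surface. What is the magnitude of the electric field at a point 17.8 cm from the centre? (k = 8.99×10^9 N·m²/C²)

Use a concentric Gaussian sphere at r = 17.8 cm (r > 5.53 cm).
The entire shell is enclosed: Q_enc = 4.58×10^-5 C.
Gauss's law: E·4πr² = Q_enc/ε₀.
E = k|Q_enc|/r² = (8.99×10^9)(4.58e-5)/(0.178)² = 1.30×10^7 N/C.

E = 1.30×10^7 V/m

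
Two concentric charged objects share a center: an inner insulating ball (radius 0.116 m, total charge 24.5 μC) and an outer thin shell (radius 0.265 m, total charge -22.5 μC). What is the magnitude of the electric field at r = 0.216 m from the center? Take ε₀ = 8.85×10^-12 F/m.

E = 4.72×10^6 V/m

Symmetry ⇒ E = E(r) r̂. Gaussian sphere of radius r = 0.216 m (between the bodies, 0.116 m < r < 0.265 m).
Only the inner charge is enclosed; the outer shell contributes nothing inside itself. Q_enc = 24.5 μC = 2.45×10^-5 C.
Since E is radial and uniform over the Gaussian sphere, Φ = E·4πr² = Q_enc/ε₀.
E = |Q_enc|/(4πε₀r²) = (2.45×10^-5)/(4π·8.85×10^-12·(0.216)²) = 4.72×10^6 N/C.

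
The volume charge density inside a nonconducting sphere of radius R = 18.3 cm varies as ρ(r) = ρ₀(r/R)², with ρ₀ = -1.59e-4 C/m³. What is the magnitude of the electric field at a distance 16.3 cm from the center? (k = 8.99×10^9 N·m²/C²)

|E| ≈ 4.65×10^5 V/m

Use a concentric Gaussian sphere at r = 16.3 cm (r < R).
Q_enc = ∫₀^r ρ(r')·4πr'² dr' = (4πρ₀/R²) ∫₀^r r'^4 dr' = 4πρ₀ r^5/(5·R²) = -1.373×10^-6 C.
Applying ∮E·dA = Q_enc/ε₀ with Φ = E(4πr²):
E = k|Q_enc|/r² = (8.99×10^9)(1.373×10^-6)/(0.163)² = 4.65×10^5 N/C.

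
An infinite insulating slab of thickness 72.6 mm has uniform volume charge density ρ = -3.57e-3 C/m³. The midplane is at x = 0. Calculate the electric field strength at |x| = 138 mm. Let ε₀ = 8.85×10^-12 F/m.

The point |x| = 138 mm lies outside the slab (half-thickness 0.0363 m). A symmetric pillbox spanning the full slab encloses Q_enc = ρ·d·A.
Flux = 2EA ⇒ E = |ρ|d/(2ε₀), independent of distance outside.
E = (3.57e-3)(0.0726)/(2·8.85×10^-12) = 1.46×10^7 N/C.

E = 1.46×10^7 V/m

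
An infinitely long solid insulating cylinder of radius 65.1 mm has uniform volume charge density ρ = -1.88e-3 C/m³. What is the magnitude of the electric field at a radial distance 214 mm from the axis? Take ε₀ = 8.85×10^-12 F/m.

By cylindrical symmetry E is radial; use a coaxial Gaussian cylinder of radius 214 mm and length L (r > 65.1 mm, full cross-section enclosed).
λ_enc = ρ·πR² = (-1.88×10^-3)π(0.0651)² = -2.503e-5 C/m.
By Gauss's law (flux through the curved wall only), E·2πrL = λ_enc L/ε₀.
E = |λ_enc|/(2πε₀r) = (2.503×10^-5)/(2π·8.85×10^-12·0.214) = 2.10e6 N/C.

|E| = 2.10e6 N/C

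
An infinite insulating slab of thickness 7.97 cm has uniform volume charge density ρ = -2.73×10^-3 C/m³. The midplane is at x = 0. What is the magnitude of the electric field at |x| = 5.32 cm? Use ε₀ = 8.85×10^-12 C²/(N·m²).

The point |x| = 5.32 cm lies outside the slab (half-thickness 0.03985 m). A symmetric pillbox spanning the full slab encloses Q_enc = ρ·d·A.
Flux = 2EA ⇒ E = |ρ|d/(2ε₀), independent of distance outside.
E = (2.73×10^-3)(0.0797)/(2·8.85×10^-12) = 1.23×10^7 N/C.

1.23e7 N/C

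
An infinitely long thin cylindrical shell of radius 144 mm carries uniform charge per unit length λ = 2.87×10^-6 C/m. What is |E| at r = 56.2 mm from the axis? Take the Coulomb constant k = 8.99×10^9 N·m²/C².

E = 0 (no enclosed charge)

Coaxial Gaussian cylinder, radius r = 56.2 mm, length L (r < 144 mm, inside the shell).
All the surface charge lies outside this cylinder: Q_enc = 0, hence E = 0.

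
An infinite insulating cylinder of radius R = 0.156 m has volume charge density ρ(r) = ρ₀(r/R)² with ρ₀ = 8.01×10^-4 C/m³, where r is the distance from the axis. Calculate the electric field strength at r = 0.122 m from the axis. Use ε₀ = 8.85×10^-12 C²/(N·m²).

Coaxial Gaussian cylinder, radius r = 0.122 m, length L (r < R).
Integrating ρ over the cross-section to radius r: λ_enc = (2πρ₀/R²) ∫₀^r r'^3 dr' = 2πρ₀ r^4/(4·R²) = 1.145×10^-5 C/m.
By Gauss's law (flux through the curved wall only), E·2πrL = λ_enc L/ε₀.
E = |λ_enc|/(2πε₀r) = (1.145e-5)/(2π·8.85×10^-12·0.122) = 1.69×10^6 N/C.

|E| = 1.69×10^6 N/C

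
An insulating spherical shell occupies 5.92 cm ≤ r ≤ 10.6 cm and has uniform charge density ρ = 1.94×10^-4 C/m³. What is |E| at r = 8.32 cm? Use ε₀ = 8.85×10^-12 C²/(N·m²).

Take a concentric spherical Gaussian surface of radius r = 8.32 cm (within the shell material, 5.92 cm < r < 10.6 cm).
Enclosed charge is the volume from a to r: Q_enc = (4π/3)ρ(r³ − a³) = 2.994e-7 C.
Since E is radial and uniform over the Gaussian sphere, Φ = E·4πr² = Q_enc/ε₀.
E = |Q_enc|/(4πε₀r²) = (2.994×10^-7)/(4π·8.85×10^-12·(0.0832)²) = 3.89×10^5 N/C.

|E| ≈ 3.89e5 V/m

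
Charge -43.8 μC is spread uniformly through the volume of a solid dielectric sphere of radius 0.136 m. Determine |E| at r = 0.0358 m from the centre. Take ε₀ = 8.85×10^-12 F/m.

By spherical symmetry E is radial; choose a Gaussian sphere of radius r = 0.0358 m (r < R).
Only the charge within r is enclosed: Q_enc = Q·(r/R)³ = (-43.8 μC)·(0.0358 m/0.136 m)³ = -7.989e-7 C.
Gauss's law: E·4πr² = Q_enc/ε₀.
E = |Q_enc|/(4πε₀r²) = (7.989×10^-7)/(4π·8.85×10^-12·(0.0358)²) = 5.61e6 N/C.

E = 5.61e6 N/C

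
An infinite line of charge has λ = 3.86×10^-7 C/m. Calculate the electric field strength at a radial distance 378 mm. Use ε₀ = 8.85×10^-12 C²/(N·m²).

By cylindrical symmetry E is radial; use a coaxial Gaussian cylinder of radius 378 mm and length L.
Q_enc = λL, so λ_enc = 3.86e-7 C/m.
Since E is radial and uniform over the curved surface, Φ = E·2πrL = Q_enc/ε₀ = λ_enc L/ε₀.
E = |λ_enc|/(2πε₀r) = (3.86×10^-7)/(2π·8.85×10^-12·0.378) = 1.84×10^4 N/C.

1.84×10^4 V/m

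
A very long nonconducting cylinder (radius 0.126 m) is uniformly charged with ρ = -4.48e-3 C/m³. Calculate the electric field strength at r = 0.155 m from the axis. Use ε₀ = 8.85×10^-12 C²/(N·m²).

|E| = 2.59×10^7 N/C

Coaxial Gaussian cylinder, radius r = 0.155 m, length L (r > 0.126 m, full cross-section enclosed).
λ_enc = ρ·πR² = (-4.48e-3)π(0.126)² = -2.234e-4 C/m.
Applying ∮E·dA = Q_enc/ε₀ with the end caps contributing no flux:
E = |λ_enc|/(2πε₀r) = (2.234×10^-4)/(2π·8.85×10^-12·0.155) = 2.59×10^7 N/C.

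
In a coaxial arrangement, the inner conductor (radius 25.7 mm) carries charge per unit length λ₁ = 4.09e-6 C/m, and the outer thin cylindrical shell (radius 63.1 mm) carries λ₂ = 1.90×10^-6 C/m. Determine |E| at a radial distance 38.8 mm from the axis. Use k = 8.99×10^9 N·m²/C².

Coaxial Gaussian cylinder, radius r = 38.8 mm, length L (between the conductors, 25.7 mm < r < 63.1 mm).
Only the inner wire is enclosed; the outer shell contributes nothing inside itself. λ_enc = λ₁ = 4.09e-6 C/m.
Applying ∮E·dA = Q_enc/ε₀ with the end caps contributing no flux:
E = 2k|λ_enc|/r = 2(8.99×10^9)(4.09×10^-6)/(0.0388) = 1.90e6 N/C.

1.90×10^6 N/C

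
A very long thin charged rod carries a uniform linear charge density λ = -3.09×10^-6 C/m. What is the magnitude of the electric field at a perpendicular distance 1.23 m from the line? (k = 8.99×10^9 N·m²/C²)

Choose a coaxial cylinder of radius r = 1.23 m (arbitrary length L) as the Gaussian surface.
Q_enc = λL, so λ_enc = -3.09×10^-6 C/m.
Applying ∮E·dA = Q_enc/ε₀ with the end caps contributing no flux:
E = 2k|λ_enc|/r = 2(8.99×10^9)(3.09×10^-6)/(1.23) = 4.52×10^4 N/C.

|E| ≈ 4.52×10^4 N/C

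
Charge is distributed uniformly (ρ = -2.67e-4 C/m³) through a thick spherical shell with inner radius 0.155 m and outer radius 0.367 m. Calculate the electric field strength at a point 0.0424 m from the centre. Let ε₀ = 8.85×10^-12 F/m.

|E| = 0 N/C

Symmetry ⇒ E = E(r) r̂. Gaussian sphere of radius r = 0.0424 m (r < 0.155 m, inside the empty cavity).
No charge is enclosed, so by Gauss's law E·4πr² = 0 ⇒ E = 0.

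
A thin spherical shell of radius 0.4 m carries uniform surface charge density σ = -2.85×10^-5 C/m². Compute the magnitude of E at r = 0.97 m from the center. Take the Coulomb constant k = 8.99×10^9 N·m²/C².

Take a concentric spherical Gaussian surface of radius r = 0.97 m (r > 0.4 m).
The entire shell is enclosed: Q_enc = σ·4πR² = (-2.85×10^-5)·4π·(0.4)² = -5.73×10^-5 C.
Applying ∮E·dA = Q_enc/ε₀ with Φ = E(4πr²):
E = k|Q_enc|/r² = (8.99×10^9)(5.73×10^-5)/(0.97)² = 5.48×10^5 N/C.

5.48×10^5 N/C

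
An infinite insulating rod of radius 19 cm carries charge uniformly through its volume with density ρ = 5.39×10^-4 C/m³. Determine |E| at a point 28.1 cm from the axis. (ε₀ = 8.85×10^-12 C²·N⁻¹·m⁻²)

Take a coaxial cylindrical Gaussian surface of radius r = 28.1 cm and length L (r > 19 cm, full cross-section enclosed).
λ_enc = ρ·πR² = (5.39×10^-4)π(0.19)² = 6.113e-5 C/m.
Applying ∮E·dA = Q_enc/ε₀ with the end caps contributing no flux:
E = |λ_enc|/(2πε₀r) = (6.113e-5)/(2π·8.85×10^-12·0.281) = 3.91e6 N/C.

E ≈ 3.91×10^6 V/m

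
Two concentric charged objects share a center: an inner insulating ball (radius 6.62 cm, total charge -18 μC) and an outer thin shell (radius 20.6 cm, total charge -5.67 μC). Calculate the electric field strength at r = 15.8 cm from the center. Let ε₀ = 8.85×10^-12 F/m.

E = 6.48×10^6 N/C

By spherical symmetry E is radial; choose a Gaussian sphere of radius r = 15.8 cm (between the bodies, 6.62 cm < r < 20.6 cm).
Only the inner charge is enclosed; the outer shell contributes nothing inside itself. Q_enc = -18 μC = -1.80×10^-5 C.
Since E is radial and uniform over the Gaussian sphere, Φ = E·4πr² = Q_enc/ε₀.
E = |Q_enc|/(4πε₀r²) = (1.80×10^-5)/(4π·8.85×10^-12·(0.158)²) = 6.48×10^6 N/C.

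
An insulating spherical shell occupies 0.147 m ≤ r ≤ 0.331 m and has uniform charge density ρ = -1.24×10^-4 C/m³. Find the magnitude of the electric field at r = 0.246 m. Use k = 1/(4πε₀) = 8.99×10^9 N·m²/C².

9.04×10^5 V/m

Symmetry ⇒ E = E(r) r̂. Gaussian sphere of radius r = 0.246 m (within the shell material, 0.147 m < r < 0.331 m).
Only the shell between 0.147 m and r is enclosed: Q_enc = ρ·(4π/3)(r³ − a³) = (-1.24×10^-4)·(4π/3)·((0.246)³ − (0.147)³) = -6.083×10^-6 C.
Applying ∮E·dA = Q_enc/ε₀ with Φ = E(4πr²):
E = k|Q_enc|/r² = (8.99×10^9)(6.083×10^-6)/(0.246)² = 9.04e5 N/C.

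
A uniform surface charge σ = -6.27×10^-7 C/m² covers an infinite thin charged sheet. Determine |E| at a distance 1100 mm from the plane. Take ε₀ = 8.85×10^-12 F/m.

3.54e4 N/C

Choose a cylindrical pillbox piercing the sheet, end faces (area A) parallel to it.
Flux Φ = 2EA and Q_enc = σA, so 2EA = σA/ε₀ ⇒ E = |σ|/(2ε₀), independent of distance.
E = |σ|/(2ε₀) = (6.27×10^-7)/(2·8.85×10^-12) = 3.54×10^4 N/C.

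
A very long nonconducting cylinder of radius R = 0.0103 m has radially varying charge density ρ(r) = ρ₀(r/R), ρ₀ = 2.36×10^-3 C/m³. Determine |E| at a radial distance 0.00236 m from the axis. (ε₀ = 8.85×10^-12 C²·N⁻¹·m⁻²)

E ≈ 4.81×10^4 N/C

Take a coaxial cylindrical Gaussian surface of radius r = 0.00236 m and length L (r < R).
Integrating ρ over the cross-section to radius r: λ_enc = (2πρ₀/R) ∫₀^r r'^2 dr' = 2πρ₀ r^3/(3·R) = 6.308×10^-9 C/m.
By Gauss's law (flux through the curved wall only), E·2πrL = λ_enc L/ε₀.
E = |λ_enc|/(2πε₀r) = (6.308×10^-9)/(2π·8.85×10^-12·0.00236) = 4.81×10^4 N/C.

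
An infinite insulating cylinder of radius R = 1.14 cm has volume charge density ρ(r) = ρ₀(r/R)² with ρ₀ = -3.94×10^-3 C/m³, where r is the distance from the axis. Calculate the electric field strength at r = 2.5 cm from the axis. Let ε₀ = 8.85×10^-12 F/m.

5.79×10^5 V/m

Take a coaxial cylindrical Gaussian surface of radius r = 2.5 cm and length L (r > R, full charge per length enclosed).
λ_enc = 2π ∫₀^R ρ₀(r'/R)^2 r' dr' = 2πρ₀R²/4 = -8.043e-7 C/m.
Gauss's law: E·2πrL = λ_enc L/ε₀.
E = |λ_enc|/(2πε₀r) = (8.043×10^-7)/(2π·8.85×10^-12·0.025) = 5.79e5 N/C.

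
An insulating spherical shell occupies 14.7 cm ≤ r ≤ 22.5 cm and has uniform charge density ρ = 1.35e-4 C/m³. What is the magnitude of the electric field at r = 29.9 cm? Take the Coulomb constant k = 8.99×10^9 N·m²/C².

Use a concentric Gaussian sphere at r = 29.9 cm (r > 22.5 cm, enclosing the whole shell).
Q_enc = ρ·(4π/3)(b³ − a³) = (1.35e-4)·(4π/3)·((0.225)³ − (0.147)³) = 4.645×10^-6 C.
Gauss's law: E·4πr² = Q_enc/ε₀.
E = k|Q_enc|/r² = (8.99×10^9)(4.645×10^-6)/(0.299)² = 4.67×10^5 N/C.

4.67×10^5 N/C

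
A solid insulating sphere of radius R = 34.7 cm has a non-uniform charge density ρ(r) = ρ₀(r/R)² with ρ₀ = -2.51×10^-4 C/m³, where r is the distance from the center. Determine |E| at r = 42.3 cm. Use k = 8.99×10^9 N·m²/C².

Use a concentric Gaussian sphere at r = 42.3 cm (r > R, all charge enclosed).
Q_enc = 4π ∫₀^R ρ₀(r'/R)^2 r'² dr' = 4πρ₀R³/5 = -2.636e-5 C.
By Gauss's law, ∮E·dA = E·4πr² = Q_enc/ε₀.
E = k|Q_enc|/r² = (8.99×10^9)(2.636×10^-5)/(0.423)² = 1.32e6 N/C.

E ≈ 1.32e6 N/C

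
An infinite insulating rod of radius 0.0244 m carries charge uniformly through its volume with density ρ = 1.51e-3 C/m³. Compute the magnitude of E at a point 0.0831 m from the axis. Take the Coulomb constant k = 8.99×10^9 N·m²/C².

|E| = 6.11×10^5 V/m

Coaxial Gaussian cylinder, radius r = 0.0831 m, length L (r > 0.0244 m, full cross-section enclosed).
λ_enc = ρ·πR² = (1.51×10^-3)π(0.0244)² = 2.824×10^-6 C/m.
By Gauss's law (flux through the curved wall only), E·2πrL = λ_enc L/ε₀.
E = 2k|λ_enc|/r = 2(8.99×10^9)(2.824×10^-6)/(0.0831) = 6.11×10^5 N/C.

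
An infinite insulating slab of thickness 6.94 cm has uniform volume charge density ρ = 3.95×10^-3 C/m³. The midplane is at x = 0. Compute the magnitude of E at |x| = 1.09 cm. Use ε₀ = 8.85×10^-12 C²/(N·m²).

By symmetry E is perpendicular to the slab. A Gaussian pillbox from −1.09 cm to +1.09 cm (face area A) lies entirely within the slab.
Q_enc = ρ·(2x)·A and flux = 2EA, so 2EA = 2ρxA/ε₀ ⇒ E = |ρ|x/ε₀.
E = (3.95×10^-3)(0.0109)/(8.85×10^-12) = 4.86×10^6 N/C.

|E| = 4.86×10^6 N/C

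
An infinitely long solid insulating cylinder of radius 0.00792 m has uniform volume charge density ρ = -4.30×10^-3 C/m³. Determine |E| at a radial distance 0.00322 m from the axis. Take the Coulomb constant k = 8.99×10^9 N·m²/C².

|E| = 7.82×10^5 V/m

Choose a coaxial cylinder of radius r = 0.00322 m (arbitrary length L) as the Gaussian surface (r < R).
Charge inside radius r per length L is ρ·πr²·L, so λ_enc = ρπr² = -1.401×10^-7 C/m.
Since E is radial and uniform over the curved surface, Φ = E·2πrL = Q_enc/ε₀ = λ_enc L/ε₀.
E = 2k|λ_enc|/r = 2(8.99×10^9)(1.401×10^-7)/(0.00322) = 7.82×10^5 N/C.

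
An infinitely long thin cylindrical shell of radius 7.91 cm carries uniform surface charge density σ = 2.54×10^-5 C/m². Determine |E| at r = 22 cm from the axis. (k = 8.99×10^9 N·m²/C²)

|E| ≈ 1.03×10^6 V/m

Take a coaxial cylindrical Gaussian surface of radius r = 22 cm and length L (r > 7.91 cm).
The whole shell is enclosed: λ_enc = σ·2πR = (2.54×10^-5)·2π·(0.0791) = 1.262e-5 C/m.
Since E is radial and uniform over the curved surface, Φ = E·2πrL = Q_enc/ε₀ = λ_enc L/ε₀.
E = 2k|λ_enc|/r = 2(8.99×10^9)(1.262e-5)/(0.22) = 1.03e6 N/C.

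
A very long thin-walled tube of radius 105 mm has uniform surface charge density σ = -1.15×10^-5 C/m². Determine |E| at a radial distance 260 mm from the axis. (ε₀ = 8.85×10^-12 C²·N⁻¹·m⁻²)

Choose a coaxial cylinder of radius r = 260 mm (arbitrary length L) as the Gaussian surface (r > 105 mm).
The whole shell is enclosed: λ_enc = σ·2πR = (-1.15×10^-5)·2π·(0.105) = -7.587×10^-6 C/m.
Gauss's law: E·2πrL = λ_enc L/ε₀.
E = |λ_enc|/(2πε₀r) = (7.587×10^-6)/(2π·8.85×10^-12·0.26) = 5.25×10^5 N/C.

|E| ≈ 5.25e5 N/C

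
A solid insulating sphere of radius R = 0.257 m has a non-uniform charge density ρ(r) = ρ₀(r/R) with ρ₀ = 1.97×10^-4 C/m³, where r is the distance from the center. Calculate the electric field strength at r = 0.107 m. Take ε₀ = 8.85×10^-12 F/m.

Use a concentric Gaussian sphere at r = 0.107 m (r < R).
Integrate the density: Q_enc = 4π ∫₀^r ρ₀(r'/R)^1 r'² dr' = 4πρ₀ r^4/(4·R) = 3.157×10^-7 C.
Applying ∮E·dA = Q_enc/ε₀ with Φ = E(4πr²):
E = |Q_enc|/(4πε₀r²) = (3.157e-7)/(4π·8.85×10^-12·(0.107)²) = 2.48e5 N/C.

|E| ≈ 2.48×10^5 N/C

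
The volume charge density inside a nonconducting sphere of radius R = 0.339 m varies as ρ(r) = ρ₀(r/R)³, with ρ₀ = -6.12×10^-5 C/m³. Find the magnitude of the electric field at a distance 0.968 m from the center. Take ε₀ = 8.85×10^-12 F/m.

By spherical symmetry E is radial; choose a Gaussian sphere of radius r = 0.968 m (r > R, all charge enclosed).
Q_enc = 4π ∫₀^R ρ₀(r'/R)^3 r'² dr' = 4πρ₀R³/6 = -4.994×10^-6 C.
Gauss's law: E·4πr² = Q_enc/ε₀.
E = |Q_enc|/(4πε₀r²) = (4.994×10^-6)/(4π·8.85×10^-12·(0.968)²) = 4.79e4 N/C.

|E| ≈ 4.79e4 N/C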